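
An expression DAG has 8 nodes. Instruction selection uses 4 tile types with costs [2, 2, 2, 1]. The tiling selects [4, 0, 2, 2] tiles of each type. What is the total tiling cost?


Total cost = sum(count_i * cost_i)
= 4*2 + 0*2 + 2*2 + 2*1
= 14

14


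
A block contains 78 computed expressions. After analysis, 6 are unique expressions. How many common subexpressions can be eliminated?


CSE count = total expressions - unique expressions
= 78 - 6 = 72

72


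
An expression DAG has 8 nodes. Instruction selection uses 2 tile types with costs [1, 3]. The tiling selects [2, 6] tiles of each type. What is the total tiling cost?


Total cost = sum(count_i * cost_i)
= 2*1 + 6*3
= 20

20


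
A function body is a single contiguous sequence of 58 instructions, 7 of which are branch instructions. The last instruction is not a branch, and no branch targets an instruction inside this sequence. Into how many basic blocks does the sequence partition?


With no in-sequence branch targets, the leaders are the first instruction plus the instruction after each branch.
Number of basic blocks = branches + 1
= 7 + 1 = 8

8


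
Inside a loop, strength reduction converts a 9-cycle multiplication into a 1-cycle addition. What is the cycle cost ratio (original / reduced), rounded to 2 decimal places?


Ratio = mult_cost / add_cost = 9 / 1 = 9.0

9.0


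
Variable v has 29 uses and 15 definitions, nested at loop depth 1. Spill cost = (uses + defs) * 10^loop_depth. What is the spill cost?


uses + defs = 29 + 15 = 44
10^1 = 10
Spill cost = 44 * 10 = 440

440


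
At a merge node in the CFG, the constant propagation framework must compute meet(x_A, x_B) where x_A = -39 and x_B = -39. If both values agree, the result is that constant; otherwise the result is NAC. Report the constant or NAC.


Meet operation: if both paths give the same constant, result is that constant; if they differ, result is NAC (not-a-constant).
Path A: -39, Path B: -39 -> equal
Result: constant -> -39

-39


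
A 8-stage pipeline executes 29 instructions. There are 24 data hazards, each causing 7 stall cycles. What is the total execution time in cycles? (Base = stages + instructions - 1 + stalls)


Base cycles = 8 + 29 - 1 = 36
Total stalls = 24 * 7 = 168
Total = 36 + 168 = 204

204


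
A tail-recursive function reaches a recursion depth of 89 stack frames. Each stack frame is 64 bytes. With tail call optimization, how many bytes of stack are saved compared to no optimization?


Without TCO: 89 * 64 = 5696 bytes
With TCO: reuse 1 frame = 64 bytes
Savings = 5696 - 64 = 5632

5632


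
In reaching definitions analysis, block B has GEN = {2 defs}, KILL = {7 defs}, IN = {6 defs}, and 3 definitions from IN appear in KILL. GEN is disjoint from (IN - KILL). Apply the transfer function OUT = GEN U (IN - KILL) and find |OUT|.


IN - KILL: 6 - 3 = 3 surviving definitions
OUT = GEN + surviving = 2 + 3 = 5

5


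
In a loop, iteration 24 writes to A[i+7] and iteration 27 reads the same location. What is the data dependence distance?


Distance = read iteration - write iteration
= 27 - 24 = 3

3


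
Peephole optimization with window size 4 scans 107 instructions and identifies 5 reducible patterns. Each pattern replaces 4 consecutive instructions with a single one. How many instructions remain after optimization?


Each match removes 3 instructions.
Total removed = 5 * 3 = 15
Remaining = 107 - 15 = 92

92


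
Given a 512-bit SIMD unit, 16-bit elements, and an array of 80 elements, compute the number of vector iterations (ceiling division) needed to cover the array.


Width = 512 / 16 = 32 elements per vector op
Iterations = ceil(80 / 32) = 3

3


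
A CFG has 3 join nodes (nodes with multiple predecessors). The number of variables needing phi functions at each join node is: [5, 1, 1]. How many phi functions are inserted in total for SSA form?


Total phi functions = sum of phi functions at each join node
= 5 + 1 + 1 = 7

7


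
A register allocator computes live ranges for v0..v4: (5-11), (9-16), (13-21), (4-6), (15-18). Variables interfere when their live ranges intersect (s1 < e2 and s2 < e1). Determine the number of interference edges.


Check all pairs for overlapping intervals.
Two intervals (s1,e1) and (s2,e2) overlap if s1 < e2 and s2 < e1.
v0 (5-11) vs v1..v4: overlaps v1, v3 -> 2
v1 (9-16) vs v2..v4: overlaps v2, v4 -> 2
v2 (13-21) vs v3..v4: overlaps v4 -> 1
v3 (4-6) vs v4: overlaps none -> 0
Total overlapping pairs = 2 + 2 + 1 + 0 = 5

5


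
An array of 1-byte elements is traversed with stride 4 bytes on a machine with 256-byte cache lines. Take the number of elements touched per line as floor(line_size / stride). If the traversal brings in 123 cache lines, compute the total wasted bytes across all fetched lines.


Elements per line = floor(256 / 4) = 64
Bytes used per line = 64 * 1 = 64
Wasted per line = 256 - 64 = 192
Total wasted = 192 * 123 = 23616

23616


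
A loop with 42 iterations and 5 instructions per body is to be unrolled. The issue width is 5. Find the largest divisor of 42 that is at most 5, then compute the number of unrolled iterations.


Largest divisor of 42 <= 5 is 3
New iterations = 42 / 3 = 14

14


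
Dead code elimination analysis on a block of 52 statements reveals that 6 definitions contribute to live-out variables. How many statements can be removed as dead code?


Dead code = total statements - live definitions
= 52 - 6 = 46

46


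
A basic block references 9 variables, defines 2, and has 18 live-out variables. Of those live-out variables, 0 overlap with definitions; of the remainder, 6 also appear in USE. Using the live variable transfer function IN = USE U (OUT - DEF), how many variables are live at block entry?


OUT - DEF: 18 - 0 = 18
|IN| = |USE| + |OUT - DEF| - |USE ∩ (OUT - DEF)| = 9 + 18 - 6 = 21

21


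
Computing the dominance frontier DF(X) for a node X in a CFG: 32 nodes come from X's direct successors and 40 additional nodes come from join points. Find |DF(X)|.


DF(X) = direct successor contributions + join point contributions
= 32 + 40 = 72

72


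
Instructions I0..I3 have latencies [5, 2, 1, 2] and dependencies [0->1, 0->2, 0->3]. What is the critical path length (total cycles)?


Compute longest path through dependency graph: dist(Ik) = max over predecessors of dist + latency(Ik).
dist(I0) = latency 5 = 5
dist(I1) = dist(I0) + 2 = 5 + 2 = 7
dist(I2) = dist(I0) + 1 = 5 + 1 = 6
dist(I3) = dist(I0) + 2 = 5 + 2 = 7
Critical path = max dist = 7

7


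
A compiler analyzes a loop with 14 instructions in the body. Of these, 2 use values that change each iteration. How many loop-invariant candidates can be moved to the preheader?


Invariant candidates = total - loop-dependent
= 14 - 2 = 12

12


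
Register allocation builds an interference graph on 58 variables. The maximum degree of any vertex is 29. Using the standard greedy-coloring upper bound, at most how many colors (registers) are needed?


Greedy coloring never needs more than (max_degree + 1) colors: when coloring a vertex, at most max_degree neighbors are already colored.
Upper bound = 29 + 1 = 30

30


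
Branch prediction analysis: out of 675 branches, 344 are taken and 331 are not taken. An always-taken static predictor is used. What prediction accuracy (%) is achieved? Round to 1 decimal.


Predictor: always-taken
Correct predictions = 344
Accuracy = 344 / 675 * 100 = 51.0%

51.0


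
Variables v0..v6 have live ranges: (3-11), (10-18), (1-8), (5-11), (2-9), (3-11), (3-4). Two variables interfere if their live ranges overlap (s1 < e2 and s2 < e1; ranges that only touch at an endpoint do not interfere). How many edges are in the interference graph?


Check all pairs for overlapping intervals.
Two intervals (s1,e1) and (s2,e2) overlap if s1 < e2 and s2 < e1.
v0 (3-11) vs v1..v6: overlaps v1, v2, v3, v4, v5, v6 -> 6
v1 (10-18) vs v2..v6: overlaps v3, v5 -> 2
v2 (1-8) vs v3..v6: overlaps v3, v4, v5, v6 -> 4
v3 (5-11) vs v4..v6: overlaps v4, v5 -> 2
v4 (2-9) vs v5..v6: overlaps v5, v6 -> 2
v5 (3-11) vs v6: overlaps v6 -> 1
Total overlapping pairs = 6 + 2 + 4 + 2 + 2 + 1 = 17

17


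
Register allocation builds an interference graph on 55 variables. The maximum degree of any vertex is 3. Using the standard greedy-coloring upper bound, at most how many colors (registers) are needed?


Greedy coloring never needs more than (max_degree + 1) colors: when coloring a vertex, at most max_degree neighbors are already colored.
Upper bound = 3 + 1 = 4

4


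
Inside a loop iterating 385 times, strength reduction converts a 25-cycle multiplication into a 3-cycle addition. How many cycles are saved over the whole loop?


Per-iteration saving = 25 - 3 = 22
Total saved = 385 * 22 = 8470

8470


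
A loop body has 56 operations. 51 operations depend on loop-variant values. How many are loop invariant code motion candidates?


Invariant candidates = total - loop-dependent
= 56 - 51 = 5

5


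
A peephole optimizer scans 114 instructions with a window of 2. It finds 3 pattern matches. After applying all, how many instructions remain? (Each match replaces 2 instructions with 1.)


Each match removes 1 instructions.
Total removed = 3 * 1 = 3
Remaining = 114 - 3 = 111

111


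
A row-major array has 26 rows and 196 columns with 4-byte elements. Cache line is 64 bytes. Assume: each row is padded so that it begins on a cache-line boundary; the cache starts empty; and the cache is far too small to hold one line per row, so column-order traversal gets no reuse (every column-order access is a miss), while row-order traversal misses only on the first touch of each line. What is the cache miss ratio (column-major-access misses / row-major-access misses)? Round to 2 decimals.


Each row occupies 196 * 4 = 784 bytes and starts on a line boundary, so it spans ceil(784 / 64) = 13 cache lines.
Row-major traversal misses (one per line touched): 26 * ceil(196 * 4 / 64) = 338
Column-major traversal misses (no reuse, every access misses): 26 * 196 = 5096
Ratio = 5096 / 338 = 15.08

15.08


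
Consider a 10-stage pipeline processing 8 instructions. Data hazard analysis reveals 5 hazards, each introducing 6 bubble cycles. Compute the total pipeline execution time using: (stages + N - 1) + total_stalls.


Base cycles = 10 + 8 - 1 = 17
Total stalls = 5 * 6 = 30
Total = 17 + 30 = 47

47


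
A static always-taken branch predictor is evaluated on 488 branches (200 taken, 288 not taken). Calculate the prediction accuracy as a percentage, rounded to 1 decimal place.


Predictor: always-taken
Correct predictions = 200
Accuracy = 200 / 488 * 100 = 41.0%

41.0


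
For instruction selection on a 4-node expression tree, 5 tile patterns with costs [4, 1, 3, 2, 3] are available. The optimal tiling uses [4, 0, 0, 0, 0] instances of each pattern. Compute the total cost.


Total cost = sum(count_i * cost_i)
= 4*4 + 0*1 + 0*3 + 0*2 + 0*3
= 16

16


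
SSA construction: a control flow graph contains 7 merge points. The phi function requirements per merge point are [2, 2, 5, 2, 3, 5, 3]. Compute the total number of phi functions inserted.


Total phi functions = sum of phi functions at each join node
= 2 + 2 + 5 + 2 + 3 + 5 + 3 = 22

22


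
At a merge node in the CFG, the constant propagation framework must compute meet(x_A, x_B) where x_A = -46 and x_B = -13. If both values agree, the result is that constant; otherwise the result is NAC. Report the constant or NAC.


Meet operation: if both paths give the same constant, result is that constant; if they differ, result is NAC (not-a-constant).
Path A: -46, Path B: -13 -> differ
Result: not-a-constant -> NAC

NAC


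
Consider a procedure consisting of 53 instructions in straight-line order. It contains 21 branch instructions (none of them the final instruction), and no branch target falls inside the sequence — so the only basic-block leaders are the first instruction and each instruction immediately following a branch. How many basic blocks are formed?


With no in-sequence branch targets, the leaders are the first instruction plus the instruction after each branch.
Number of basic blocks = branches + 1
= 21 + 1 = 22

22


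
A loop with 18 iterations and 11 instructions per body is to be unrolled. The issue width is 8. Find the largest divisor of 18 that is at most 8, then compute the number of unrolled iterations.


Largest divisor of 18 <= 8 is 6
New iterations = 18 / 6 = 3

3


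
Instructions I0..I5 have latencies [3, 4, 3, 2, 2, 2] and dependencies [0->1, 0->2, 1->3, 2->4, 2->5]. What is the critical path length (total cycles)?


Compute longest path through dependency graph: dist(Ik) = max over predecessors of dist + latency(Ik).
dist(I0) = latency 3 = 3
dist(I1) = dist(I0) + 4 = 3 + 4 = 7
dist(I2) = dist(I0) + 3 = 3 + 3 = 6
dist(I3) = dist(I1) + 2 = 7 + 2 = 9
dist(I4) = dist(I2) + 2 = 6 + 2 = 8
dist(I5) = dist(I2) + 2 = 6 + 2 = 8
Critical path = max dist = 9

9


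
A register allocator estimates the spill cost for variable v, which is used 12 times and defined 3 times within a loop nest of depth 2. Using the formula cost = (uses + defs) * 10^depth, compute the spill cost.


uses + defs = 12 + 3 = 15
10^2 = 100
Spill cost = 15 * 100 = 1500

1500


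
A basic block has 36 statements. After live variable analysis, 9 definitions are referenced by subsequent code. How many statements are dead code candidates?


Dead code = total statements - live definitions
= 36 - 9 = 27

27


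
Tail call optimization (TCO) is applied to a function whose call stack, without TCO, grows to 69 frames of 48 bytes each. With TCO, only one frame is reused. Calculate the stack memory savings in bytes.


Without TCO: 69 * 48 = 3312 bytes
With TCO: reuse 1 frame = 48 bytes
Savings = 3312 - 48 = 3264

3264


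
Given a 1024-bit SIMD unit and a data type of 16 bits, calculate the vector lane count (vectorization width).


Width = SIMD bits / data type bits
= 1024 / 16 = 64

64


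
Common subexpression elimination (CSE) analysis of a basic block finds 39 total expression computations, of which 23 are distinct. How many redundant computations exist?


CSE count = total expressions - unique expressions
= 39 - 23 = 16

16


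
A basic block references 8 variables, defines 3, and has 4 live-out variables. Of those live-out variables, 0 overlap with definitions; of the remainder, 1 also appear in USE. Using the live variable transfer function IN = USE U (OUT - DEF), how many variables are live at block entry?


OUT - DEF: 4 - 0 = 4
|IN| = |USE| + |OUT - DEF| - |USE ∩ (OUT - DEF)| = 8 + 4 - 1 = 11

11


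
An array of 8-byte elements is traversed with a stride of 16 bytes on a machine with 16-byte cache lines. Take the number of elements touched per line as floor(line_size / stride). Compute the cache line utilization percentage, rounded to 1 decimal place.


Elements per cache line = floor(16 / 16) = 1
Bytes used = 1 * 8 = 8
Utilization = 8 / 16 * 100 = 50.0%

50.0


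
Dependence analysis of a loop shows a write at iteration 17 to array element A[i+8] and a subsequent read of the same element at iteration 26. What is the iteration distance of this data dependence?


Distance = read iteration - write iteration
= 26 - 17 = 9

9


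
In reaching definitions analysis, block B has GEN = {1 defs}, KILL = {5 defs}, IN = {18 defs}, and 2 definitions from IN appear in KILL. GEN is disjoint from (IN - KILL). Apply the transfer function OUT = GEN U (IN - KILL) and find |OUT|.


IN - KILL: 18 - 2 = 16 surviving definitions
OUT = GEN + surviving = 1 + 16 = 17

17


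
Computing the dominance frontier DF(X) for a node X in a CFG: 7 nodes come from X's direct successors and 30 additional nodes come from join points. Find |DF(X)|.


DF(X) = direct successor contributions + join point contributions
= 7 + 30 = 37

37


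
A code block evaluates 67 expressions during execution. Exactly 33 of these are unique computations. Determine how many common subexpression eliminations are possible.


CSE count = total expressions - unique expressions
= 67 - 33 = 34

34


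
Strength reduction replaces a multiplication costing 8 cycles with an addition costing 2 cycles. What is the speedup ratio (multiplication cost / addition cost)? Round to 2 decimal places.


Ratio = mult_cost / add_cost = 8 / 2 = 4.0

4.0


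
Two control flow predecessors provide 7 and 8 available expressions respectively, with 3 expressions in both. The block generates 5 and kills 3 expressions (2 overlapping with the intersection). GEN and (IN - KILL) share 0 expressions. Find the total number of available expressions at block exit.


IN = intersection of predecessors = 3
IN - KILL = 3 - 2 = 1
|OUT| = |GEN| + |IN - KILL| - |GEN ∩ (IN - KILL)| = 5 + 1 - 0 = 6

6


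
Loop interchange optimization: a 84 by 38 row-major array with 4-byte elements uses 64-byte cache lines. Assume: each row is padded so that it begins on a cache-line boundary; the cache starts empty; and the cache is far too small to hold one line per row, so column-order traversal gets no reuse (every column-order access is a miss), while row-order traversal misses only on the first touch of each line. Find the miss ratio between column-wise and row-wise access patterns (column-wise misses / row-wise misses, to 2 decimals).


Each row occupies 38 * 4 = 152 bytes and starts on a line boundary, so it spans ceil(152 / 64) = 3 cache lines.
Row-major traversal misses (one per line touched): 84 * ceil(38 * 4 / 64) = 252
Column-major traversal misses (no reuse, every access misses): 84 * 38 = 3192
Ratio = 3192 / 252 = 12.67

12.67


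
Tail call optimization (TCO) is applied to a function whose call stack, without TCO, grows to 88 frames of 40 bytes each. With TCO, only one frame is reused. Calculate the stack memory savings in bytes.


Without TCO: 88 * 40 = 3520 bytes
With TCO: reuse 1 frame = 40 bytes
Savings = 3520 - 40 = 3480

3480


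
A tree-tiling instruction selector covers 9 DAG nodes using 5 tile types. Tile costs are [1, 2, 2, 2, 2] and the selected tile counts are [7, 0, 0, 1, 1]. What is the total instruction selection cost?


Total cost = sum(count_i * cost_i)
= 7*1 + 0*2 + 0*2 + 1*2 + 1*2
= 11

11


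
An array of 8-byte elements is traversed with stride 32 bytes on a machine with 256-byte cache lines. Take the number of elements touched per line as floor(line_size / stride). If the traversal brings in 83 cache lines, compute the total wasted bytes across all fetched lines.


Elements per line = floor(256 / 32) = 8
Bytes used per line = 8 * 8 = 64
Wasted per line = 256 - 64 = 192
Total wasted = 192 * 83 = 15936

15936


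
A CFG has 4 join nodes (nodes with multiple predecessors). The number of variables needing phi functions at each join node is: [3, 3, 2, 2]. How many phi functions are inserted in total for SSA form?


Total phi functions = sum of phi functions at each join node
= 3 + 3 + 2 + 2 = 10

10


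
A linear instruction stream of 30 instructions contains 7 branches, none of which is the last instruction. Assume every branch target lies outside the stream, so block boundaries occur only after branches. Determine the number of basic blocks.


With no in-sequence branch targets, the leaders are the first instruction plus the instruction after each branch.
Number of basic blocks = branches + 1
= 7 + 1 = 8

8


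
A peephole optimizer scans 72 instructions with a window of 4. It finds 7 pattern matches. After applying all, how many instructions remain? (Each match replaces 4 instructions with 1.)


Each match removes 3 instructions.
Total removed = 7 * 3 = 21
Remaining = 72 - 21 = 51

51


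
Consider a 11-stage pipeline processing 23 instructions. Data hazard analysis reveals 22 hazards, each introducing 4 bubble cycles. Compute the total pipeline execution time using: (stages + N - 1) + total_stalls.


Base cycles = 11 + 23 - 1 = 33
Total stalls = 22 * 4 = 88
Total = 33 + 88 = 121

121


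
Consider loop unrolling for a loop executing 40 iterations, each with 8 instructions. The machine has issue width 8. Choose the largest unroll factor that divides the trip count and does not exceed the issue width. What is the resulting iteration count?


Largest divisor of 40 <= 8 is 8
New iterations = 40 / 8 = 5

5


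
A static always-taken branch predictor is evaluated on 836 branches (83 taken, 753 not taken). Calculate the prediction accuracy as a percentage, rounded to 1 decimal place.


Predictor: always-taken
Correct predictions = 83
Accuracy = 83 / 836 * 100 = 9.9%

9.9


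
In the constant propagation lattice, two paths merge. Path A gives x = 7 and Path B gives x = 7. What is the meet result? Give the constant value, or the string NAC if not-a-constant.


Meet operation: if both paths give the same constant, result is that constant; if they differ, result is NAC (not-a-constant).
Path A: 7, Path B: 7 -> equal
Result: constant -> 7

7


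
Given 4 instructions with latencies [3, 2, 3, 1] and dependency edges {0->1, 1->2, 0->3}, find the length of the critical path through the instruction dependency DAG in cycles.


Compute longest path through dependency graph: dist(Ik) = max over predecessors of dist + latency(Ik).
dist(I0) = latency 3 = 3
dist(I1) = dist(I0) + 2 = 3 + 2 = 5
dist(I2) = dist(I1) + 3 = 5 + 3 = 8
dist(I3) = dist(I0) + 1 = 3 + 1 = 4
Critical path = max dist = 8

8


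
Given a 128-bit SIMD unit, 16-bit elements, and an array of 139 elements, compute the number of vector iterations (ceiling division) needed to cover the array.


Width = 128 / 16 = 8 elements per vector op
Iterations = ceil(139 / 8) = 18

18


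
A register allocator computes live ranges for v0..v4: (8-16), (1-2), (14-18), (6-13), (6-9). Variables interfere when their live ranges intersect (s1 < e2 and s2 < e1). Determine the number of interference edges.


Check all pairs for overlapping intervals.
Two intervals (s1,e1) and (s2,e2) overlap if s1 < e2 and s2 < e1.
v0 (8-16) vs v1..v4: overlaps v2, v3, v4 -> 3
v1 (1-2) vs v2..v4: overlaps none -> 0
v2 (14-18) vs v3..v4: overlaps none -> 0
v3 (6-13) vs v4: overlaps v4 -> 1
Total overlapping pairs = 3 + 0 + 0 + 1 = 4

4


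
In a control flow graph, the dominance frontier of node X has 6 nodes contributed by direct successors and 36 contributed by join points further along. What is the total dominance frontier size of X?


DF(X) = direct successor contributions + join point contributions
= 6 + 36 = 42

42


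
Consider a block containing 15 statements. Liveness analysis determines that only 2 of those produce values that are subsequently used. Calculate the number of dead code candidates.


Dead code = total statements - live definitions
= 15 - 2 = 13

13


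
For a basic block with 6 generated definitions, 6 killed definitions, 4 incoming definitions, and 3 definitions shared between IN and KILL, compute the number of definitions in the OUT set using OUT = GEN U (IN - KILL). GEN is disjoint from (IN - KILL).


IN - KILL: 4 - 3 = 1 surviving definitions
OUT = GEN + surviving = 6 + 1 = 7

7


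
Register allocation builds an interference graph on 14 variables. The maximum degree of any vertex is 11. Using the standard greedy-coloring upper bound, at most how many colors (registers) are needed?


Greedy coloring never needs more than (max_degree + 1) colors: when coloring a vertex, at most max_degree neighbors are already colored.
Upper bound = 11 + 1 = 12

12


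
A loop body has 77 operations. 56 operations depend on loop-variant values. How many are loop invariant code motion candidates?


Invariant candidates = total - loop-dependent
= 77 - 56 = 21

21


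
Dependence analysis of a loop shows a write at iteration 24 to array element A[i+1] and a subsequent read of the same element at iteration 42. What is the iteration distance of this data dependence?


Distance = read iteration - write iteration
= 42 - 24 = 18

18


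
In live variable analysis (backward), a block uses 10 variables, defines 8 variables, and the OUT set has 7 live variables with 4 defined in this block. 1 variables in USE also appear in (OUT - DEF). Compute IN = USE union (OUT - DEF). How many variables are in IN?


OUT - DEF: 7 - 4 = 3
|IN| = |USE| + |OUT - DEF| - |USE ∩ (OUT - DEF)| = 10 + 3 - 1 = 12

12


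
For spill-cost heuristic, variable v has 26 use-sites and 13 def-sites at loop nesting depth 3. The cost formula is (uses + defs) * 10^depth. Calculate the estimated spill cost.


uses + defs = 26 + 13 = 39
10^3 = 1000
Spill cost = 39 * 1000 = 39000

39000


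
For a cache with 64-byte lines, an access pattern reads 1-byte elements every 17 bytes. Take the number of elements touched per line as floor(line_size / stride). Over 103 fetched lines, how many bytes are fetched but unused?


Elements per line = floor(64 / 17) = 3
Bytes used per line = 3 * 1 = 3
Wasted per line = 64 - 3 = 61
Total wasted = 61 * 103 = 6283

6283


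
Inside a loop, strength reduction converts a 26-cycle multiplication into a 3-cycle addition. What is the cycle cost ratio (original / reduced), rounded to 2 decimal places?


Ratio = mult_cost / add_cost = 26 / 3 = 8.67

8.67


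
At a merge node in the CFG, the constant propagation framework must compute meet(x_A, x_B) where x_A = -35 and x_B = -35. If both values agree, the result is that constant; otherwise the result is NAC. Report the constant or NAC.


Meet operation: if both paths give the same constant, result is that constant; if they differ, result is NAC (not-a-constant).
Path A: -35, Path B: -35 -> equal
Result: constant -> -35

-35


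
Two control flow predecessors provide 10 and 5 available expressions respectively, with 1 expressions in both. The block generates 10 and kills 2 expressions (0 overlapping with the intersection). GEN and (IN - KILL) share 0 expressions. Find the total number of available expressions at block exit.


IN = intersection of predecessors = 1
IN - KILL = 1 - 0 = 1
|OUT| = |GEN| + |IN - KILL| - |GEN ∩ (IN - KILL)| = 10 + 1 - 0 = 11

11


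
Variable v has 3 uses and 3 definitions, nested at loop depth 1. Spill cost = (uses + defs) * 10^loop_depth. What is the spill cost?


uses + defs = 3 + 3 = 6
10^1 = 10
Spill cost = 6 * 10 = 60

60


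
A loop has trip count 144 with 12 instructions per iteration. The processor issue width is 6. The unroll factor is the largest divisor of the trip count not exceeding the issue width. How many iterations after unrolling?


Largest divisor of 144 <= 6 is 6
New iterations = 144 / 6 = 24

24


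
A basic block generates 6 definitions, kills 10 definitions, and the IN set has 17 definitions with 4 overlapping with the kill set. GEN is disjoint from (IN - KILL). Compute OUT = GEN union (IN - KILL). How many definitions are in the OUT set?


IN - KILL: 17 - 4 = 13 surviving definitions
OUT = GEN + surviving = 6 + 13 = 19

19


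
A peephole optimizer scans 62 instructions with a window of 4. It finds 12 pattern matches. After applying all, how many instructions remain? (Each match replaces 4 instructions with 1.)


Each match removes 3 instructions.
Total removed = 12 * 3 = 36
Remaining = 62 - 36 = 26

26


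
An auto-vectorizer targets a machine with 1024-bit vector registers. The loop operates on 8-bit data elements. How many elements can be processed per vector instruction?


Width = SIMD bits / data type bits
= 1024 / 8 = 128

128


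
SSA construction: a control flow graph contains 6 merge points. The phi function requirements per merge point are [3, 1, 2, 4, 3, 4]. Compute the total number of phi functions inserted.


Total phi functions = sum of phi functions at each join node
= 3 + 1 + 2 + 4 + 3 + 4 = 17

17


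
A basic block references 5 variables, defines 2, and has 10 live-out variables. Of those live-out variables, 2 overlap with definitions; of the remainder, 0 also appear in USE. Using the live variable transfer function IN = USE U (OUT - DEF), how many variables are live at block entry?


OUT - DEF: 10 - 2 = 8
|IN| = |USE| + |OUT - DEF| - |USE ∩ (OUT - DEF)| = 5 + 8 - 0 = 13

13


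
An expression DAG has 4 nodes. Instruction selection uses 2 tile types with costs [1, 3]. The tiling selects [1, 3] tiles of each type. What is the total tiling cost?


Total cost = sum(count_i * cost_i)
= 1*1 + 3*3
= 10

10


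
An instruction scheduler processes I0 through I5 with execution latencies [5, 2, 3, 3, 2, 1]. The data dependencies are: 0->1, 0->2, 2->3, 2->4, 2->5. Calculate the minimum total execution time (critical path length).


Compute longest path through dependency graph: dist(Ik) = max over predecessors of dist + latency(Ik).
dist(I0) = latency 5 = 5
dist(I1) = dist(I0) + 2 = 5 + 2 = 7
dist(I2) = dist(I0) + 3 = 5 + 3 = 8
dist(I3) = dist(I2) + 3 = 8 + 3 = 11
dist(I4) = dist(I2) + 2 = 8 + 2 = 10
dist(I5) = dist(I2) + 1 = 8 + 1 = 9
Critical path = max dist = 11

11


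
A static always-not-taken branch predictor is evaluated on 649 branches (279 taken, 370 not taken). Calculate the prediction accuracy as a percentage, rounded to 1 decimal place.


Predictor: always-not-taken
Correct predictions = 370
Accuracy = 370 / 649 * 100 = 57.0%

57.0


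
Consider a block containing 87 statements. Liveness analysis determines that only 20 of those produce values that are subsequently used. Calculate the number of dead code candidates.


Dead code = total statements - live definitions
= 87 - 20 = 67

67


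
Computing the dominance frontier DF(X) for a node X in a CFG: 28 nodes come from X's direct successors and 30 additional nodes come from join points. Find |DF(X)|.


DF(X) = direct successor contributions + join point contributions
= 28 + 30 = 58

58


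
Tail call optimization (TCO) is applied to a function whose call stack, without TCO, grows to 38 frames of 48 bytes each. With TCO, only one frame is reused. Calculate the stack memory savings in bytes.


Without TCO: 38 * 48 = 1824 bytes
With TCO: reuse 1 frame = 48 bytes
Savings = 1824 - 48 = 1776

1776


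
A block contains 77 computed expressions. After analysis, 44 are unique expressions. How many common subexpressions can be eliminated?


CSE count = total expressions - unique expressions
= 77 - 44 = 33

33


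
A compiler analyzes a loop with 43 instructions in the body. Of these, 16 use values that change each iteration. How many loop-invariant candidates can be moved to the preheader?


Invariant candidates = total - loop-dependent
= 43 - 16 = 27

27


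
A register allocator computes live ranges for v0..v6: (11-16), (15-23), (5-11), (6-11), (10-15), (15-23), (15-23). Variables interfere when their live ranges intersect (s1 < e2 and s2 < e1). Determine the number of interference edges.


Check all pairs for overlapping intervals.
Two intervals (s1,e1) and (s2,e2) overlap if s1 < e2 and s2 < e1.
v0 (11-16) vs v1..v6: overlaps v1, v4, v5, v6 -> 4
v1 (15-23) vs v2..v6: overlaps v5, v6 -> 2
v2 (5-11) vs v3..v6: overlaps v3, v4 -> 2
v3 (6-11) vs v4..v6: overlaps v4 -> 1
v4 (10-15) vs v5..v6: overlaps none -> 0
v5 (15-23) vs v6: overlaps v6 -> 1
Total overlapping pairs = 4 + 2 + 2 + 1 + 0 + 1 = 10

10


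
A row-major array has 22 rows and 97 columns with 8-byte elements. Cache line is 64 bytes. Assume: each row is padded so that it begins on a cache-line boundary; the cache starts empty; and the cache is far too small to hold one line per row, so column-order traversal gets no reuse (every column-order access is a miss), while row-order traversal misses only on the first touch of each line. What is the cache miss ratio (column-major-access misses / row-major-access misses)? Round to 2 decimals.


Each row occupies 97 * 8 = 776 bytes and starts on a line boundary, so it spans ceil(776 / 64) = 13 cache lines.
Row-major traversal misses (one per line touched): 22 * ceil(97 * 8 / 64) = 286
Column-major traversal misses (no reuse, every access misses): 22 * 97 = 2134
Ratio = 2134 / 286 = 7.46

7.46


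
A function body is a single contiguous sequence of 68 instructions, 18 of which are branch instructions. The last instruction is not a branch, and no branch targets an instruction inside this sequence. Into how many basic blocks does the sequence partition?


With no in-sequence branch targets, the leaders are the first instruction plus the instruction after each branch.
Number of basic blocks = branches + 1
= 18 + 1 = 19

19


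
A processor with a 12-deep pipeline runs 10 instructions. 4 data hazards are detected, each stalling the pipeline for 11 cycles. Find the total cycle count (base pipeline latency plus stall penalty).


Base cycles = 12 + 10 - 1 = 21
Total stalls = 4 * 11 = 44
Total = 21 + 44 = 65

65


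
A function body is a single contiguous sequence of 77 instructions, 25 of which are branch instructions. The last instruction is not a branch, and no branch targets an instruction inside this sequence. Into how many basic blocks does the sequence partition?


With no in-sequence branch targets, the leaders are the first instruction plus the instruction after each branch.
Number of basic blocks = branches + 1
= 25 + 1 = 26

26


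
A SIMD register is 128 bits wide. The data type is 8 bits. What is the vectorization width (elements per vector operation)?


Width = SIMD bits / data type bits
= 128 / 8 = 16

16


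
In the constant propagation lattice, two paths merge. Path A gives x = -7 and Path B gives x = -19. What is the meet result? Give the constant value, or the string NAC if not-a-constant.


Meet operation: if both paths give the same constant, result is that constant; if they differ, result is NAC (not-a-constant).
Path A: -7, Path B: -19 -> differ
Result: not-a-constant -> NAC

NAC


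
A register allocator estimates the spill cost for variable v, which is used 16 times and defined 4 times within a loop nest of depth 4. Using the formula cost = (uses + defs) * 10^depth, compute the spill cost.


uses + defs = 16 + 4 = 20
10^4 = 10000
Spill cost = 20 * 10000 = 200000

200000


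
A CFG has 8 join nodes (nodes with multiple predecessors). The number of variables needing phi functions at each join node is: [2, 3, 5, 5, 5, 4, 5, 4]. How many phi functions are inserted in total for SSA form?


Total phi functions = sum of phi functions at each join node
= 2 + 3 + 5 + 5 + 5 + 4 + 5 + 4 = 33

33


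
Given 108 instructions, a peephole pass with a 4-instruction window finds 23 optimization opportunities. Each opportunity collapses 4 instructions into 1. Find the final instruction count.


Each match removes 3 instructions.
Total removed = 23 * 3 = 69
Remaining = 108 - 69 = 39

39


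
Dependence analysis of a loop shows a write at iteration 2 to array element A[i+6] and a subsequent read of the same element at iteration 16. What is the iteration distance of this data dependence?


Distance = read iteration - write iteration
= 16 - 2 = 14

14


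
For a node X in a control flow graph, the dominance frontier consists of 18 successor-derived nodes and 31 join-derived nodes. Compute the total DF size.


DF(X) = direct successor contributions + join point contributions
= 18 + 31 = 49

49


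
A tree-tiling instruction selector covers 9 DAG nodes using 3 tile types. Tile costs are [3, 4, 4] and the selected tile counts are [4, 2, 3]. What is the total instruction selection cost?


Total cost = sum(count_i * cost_i)
= 4*3 + 2*4 + 3*4
= 32

32


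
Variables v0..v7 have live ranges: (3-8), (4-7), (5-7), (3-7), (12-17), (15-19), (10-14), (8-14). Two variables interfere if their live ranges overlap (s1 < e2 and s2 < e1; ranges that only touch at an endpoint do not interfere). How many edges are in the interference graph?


Check all pairs for overlapping intervals.
Two intervals (s1,e1) and (s2,e2) overlap if s1 < e2 and s2 < e1.
v0 (3-8) vs v1..v7: overlaps v1, v2, v3 -> 3
v1 (4-7) vs v2..v7: overlaps v2, v3 -> 2
v2 (5-7) vs v3..v7: overlaps v3 -> 1
v3 (3-7) vs v4..v7: overlaps none -> 0
v4 (12-17) vs v5..v7: overlaps v5, v6, v7 -> 3
v5 (15-19) vs v6..v7: overlaps none -> 0
v6 (10-14) vs v7: overlaps v7 -> 1
Total overlapping pairs = 3 + 2 + 1 + 0 + 3 + 0 + 1 = 10

10


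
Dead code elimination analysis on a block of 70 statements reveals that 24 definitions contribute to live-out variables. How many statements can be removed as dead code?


Dead code = total statements - live definitions
= 70 - 24 = 46

46


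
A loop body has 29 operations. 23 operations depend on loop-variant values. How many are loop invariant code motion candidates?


Invariant candidates = total - loop-dependent
= 29 - 23 = 6

6


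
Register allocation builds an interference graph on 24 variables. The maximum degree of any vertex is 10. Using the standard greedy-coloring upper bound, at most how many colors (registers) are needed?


Greedy coloring never needs more than (max_degree + 1) colors: when coloring a vertex, at most max_degree neighbors are already colored.
Upper bound = 10 + 1 = 11

11


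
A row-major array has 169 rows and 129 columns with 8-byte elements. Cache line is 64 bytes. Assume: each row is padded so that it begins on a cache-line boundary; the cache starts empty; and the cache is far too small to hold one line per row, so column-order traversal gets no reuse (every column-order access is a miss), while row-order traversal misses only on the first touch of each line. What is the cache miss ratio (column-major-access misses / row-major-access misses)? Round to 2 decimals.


Each row occupies 129 * 8 = 1032 bytes and starts on a line boundary, so it spans ceil(1032 / 64) = 17 cache lines.
Row-major traversal misses (one per line touched): 169 * ceil(129 * 8 / 64) = 2873
Column-major traversal misses (no reuse, every access misses): 169 * 129 = 21801
Ratio = 21801 / 2873 = 7.59

7.59


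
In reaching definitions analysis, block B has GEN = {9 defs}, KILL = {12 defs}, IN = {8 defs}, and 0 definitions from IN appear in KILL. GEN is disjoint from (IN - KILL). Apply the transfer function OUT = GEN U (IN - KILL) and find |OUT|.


IN - KILL: 8 - 0 = 8 surviving definitions
OUT = GEN + surviving = 9 + 8 = 17

17


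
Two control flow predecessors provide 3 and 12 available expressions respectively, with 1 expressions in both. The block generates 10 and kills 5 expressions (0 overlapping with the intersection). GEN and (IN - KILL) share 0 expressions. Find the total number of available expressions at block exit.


IN = intersection of predecessors = 1
IN - KILL = 1 - 0 = 1
|OUT| = |GEN| + |IN - KILL| - |GEN ∩ (IN - KILL)| = 10 + 1 - 0 = 11

11


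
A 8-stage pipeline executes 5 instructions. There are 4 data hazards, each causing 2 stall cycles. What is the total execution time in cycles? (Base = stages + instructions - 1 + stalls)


Base cycles = 8 + 5 - 1 = 12
Total stalls = 4 * 2 = 8
Total = 12 + 8 = 20

20


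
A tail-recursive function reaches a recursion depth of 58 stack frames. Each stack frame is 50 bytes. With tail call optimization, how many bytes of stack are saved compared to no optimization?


Without TCO: 58 * 50 = 2900 bytes
With TCO: reuse 1 frame = 50 bytes
Savings = 2900 - 50 = 2850

2850


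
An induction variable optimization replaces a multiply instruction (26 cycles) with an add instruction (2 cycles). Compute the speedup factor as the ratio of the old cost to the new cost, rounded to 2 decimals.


Ratio = mult_cost / add_cost = 26 / 2 = 13.0

13.0


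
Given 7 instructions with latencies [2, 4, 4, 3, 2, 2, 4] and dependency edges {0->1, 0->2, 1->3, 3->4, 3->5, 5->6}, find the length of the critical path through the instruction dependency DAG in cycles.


Compute longest path through dependency graph: dist(Ik) = max over predecessors of dist + latency(Ik).
dist(I0) = latency 2 = 2
dist(I1) = dist(I0) + 4 = 2 + 4 = 6
dist(I2) = dist(I0) + 4 = 2 + 4 = 6
dist(I3) = dist(I1) + 3 = 6 + 3 = 9
dist(I4) = dist(I3) + 2 = 9 + 2 = 11
dist(I5) = dist(I3) + 2 = 9 + 2 = 11
dist(I6) = dist(I5) + 4 = 11 + 4 = 15
Critical path = max dist = 15

15
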